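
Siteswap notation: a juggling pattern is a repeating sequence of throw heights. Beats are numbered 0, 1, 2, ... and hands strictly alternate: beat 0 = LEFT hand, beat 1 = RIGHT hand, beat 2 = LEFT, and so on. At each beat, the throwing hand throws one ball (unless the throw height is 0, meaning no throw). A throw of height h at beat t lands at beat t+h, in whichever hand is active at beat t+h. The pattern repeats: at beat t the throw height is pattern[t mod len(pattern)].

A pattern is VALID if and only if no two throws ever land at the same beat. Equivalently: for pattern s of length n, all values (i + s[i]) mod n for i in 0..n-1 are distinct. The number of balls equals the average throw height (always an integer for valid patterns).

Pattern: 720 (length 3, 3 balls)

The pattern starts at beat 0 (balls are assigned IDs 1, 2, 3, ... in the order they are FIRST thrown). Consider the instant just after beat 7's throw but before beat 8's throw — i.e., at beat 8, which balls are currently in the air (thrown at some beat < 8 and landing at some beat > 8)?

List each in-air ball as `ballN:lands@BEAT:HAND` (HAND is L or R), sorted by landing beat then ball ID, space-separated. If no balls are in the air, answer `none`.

Beat 0 (L): throw ball1 h=7 -> lands@7:R; in-air after throw: [b1@7:R]
Beat 1 (R): throw ball2 h=2 -> lands@3:R; in-air after throw: [b2@3:R b1@7:R]
Beat 3 (R): throw ball2 h=7 -> lands@10:L; in-air after throw: [b1@7:R b2@10:L]
Beat 4 (L): throw ball3 h=2 -> lands@6:L; in-air after throw: [b3@6:L b1@7:R b2@10:L]
Beat 6 (L): throw ball3 h=7 -> lands@13:R; in-air after throw: [b1@7:R b2@10:L b3@13:R]
Beat 7 (R): throw ball1 h=2 -> lands@9:R; in-air after throw: [b1@9:R b2@10:L b3@13:R]

Answer: ball1:lands@9:R ball2:lands@10:L ball3:lands@13:R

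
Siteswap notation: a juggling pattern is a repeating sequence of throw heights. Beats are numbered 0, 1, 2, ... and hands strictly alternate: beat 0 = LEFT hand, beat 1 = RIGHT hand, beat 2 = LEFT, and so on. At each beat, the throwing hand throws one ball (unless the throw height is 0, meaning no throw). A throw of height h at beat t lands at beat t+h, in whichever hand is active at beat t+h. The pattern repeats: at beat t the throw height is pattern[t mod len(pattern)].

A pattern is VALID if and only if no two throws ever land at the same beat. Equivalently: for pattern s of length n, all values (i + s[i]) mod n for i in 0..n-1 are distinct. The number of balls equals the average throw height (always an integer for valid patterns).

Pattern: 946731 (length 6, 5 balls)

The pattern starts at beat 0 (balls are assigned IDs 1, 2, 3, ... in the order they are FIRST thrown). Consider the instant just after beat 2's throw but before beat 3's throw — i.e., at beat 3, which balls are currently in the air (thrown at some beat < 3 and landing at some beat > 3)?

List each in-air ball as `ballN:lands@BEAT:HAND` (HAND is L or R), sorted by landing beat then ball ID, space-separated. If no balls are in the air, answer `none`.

Beat 0 (L): throw ball1 h=9 -> lands@9:R; in-air after throw: [b1@9:R]
Beat 1 (R): throw ball2 h=4 -> lands@5:R; in-air after throw: [b2@5:R b1@9:R]
Beat 2 (L): throw ball3 h=6 -> lands@8:L; in-air after throw: [b2@5:R b3@8:L b1@9:R]
Beat 3 (R): throw ball4 h=7 -> lands@10:L; in-air after throw: [b2@5:R b3@8:L b1@9:R b4@10:L]

Answer: ball2:lands@5:R ball3:lands@8:L ball1:lands@9:R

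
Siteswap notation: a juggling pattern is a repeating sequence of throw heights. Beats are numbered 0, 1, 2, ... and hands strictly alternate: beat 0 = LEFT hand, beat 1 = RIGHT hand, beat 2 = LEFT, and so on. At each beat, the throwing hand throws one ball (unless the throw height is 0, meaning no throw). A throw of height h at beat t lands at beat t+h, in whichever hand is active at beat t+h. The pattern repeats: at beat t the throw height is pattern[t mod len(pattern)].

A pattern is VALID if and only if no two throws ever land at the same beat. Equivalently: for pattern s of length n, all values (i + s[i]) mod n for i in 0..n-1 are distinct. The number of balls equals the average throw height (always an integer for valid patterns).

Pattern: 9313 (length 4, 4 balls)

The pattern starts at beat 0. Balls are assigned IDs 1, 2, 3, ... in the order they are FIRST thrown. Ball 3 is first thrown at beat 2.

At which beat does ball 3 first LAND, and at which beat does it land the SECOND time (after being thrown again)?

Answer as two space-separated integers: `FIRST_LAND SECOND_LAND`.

Answer: 3 6

Derivation:
Beat 0 (L): throw ball1 h=9 -> lands@9:R; in-air after throw: [b1@9:R]
Beat 1 (R): throw ball2 h=3 -> lands@4:L; in-air after throw: [b2@4:L b1@9:R]
Beat 2 (L): throw ball3 h=1 -> lands@3:R; in-air after throw: [b3@3:R b2@4:L b1@9:R]
Beat 3 (R): throw ball3 h=3 -> lands@6:L; in-air after throw: [b2@4:L b3@6:L b1@9:R]
Beat 4 (L): throw ball2 h=9 -> lands@13:R; in-air after throw: [b3@6:L b1@9:R b2@13:R]
Beat 5 (R): throw ball4 h=3 -> lands@8:L; in-air after throw: [b3@6:L b4@8:L b1@9:R b2@13:R]
Beat 6 (L): throw ball3 h=1 -> lands@7:R; in-air after throw: [b3@7:R b4@8:L b1@9:R b2@13:R]
Ball 3: thrown@2 h=1 -> first land @3; rethrown@3 h=3 -> second land @6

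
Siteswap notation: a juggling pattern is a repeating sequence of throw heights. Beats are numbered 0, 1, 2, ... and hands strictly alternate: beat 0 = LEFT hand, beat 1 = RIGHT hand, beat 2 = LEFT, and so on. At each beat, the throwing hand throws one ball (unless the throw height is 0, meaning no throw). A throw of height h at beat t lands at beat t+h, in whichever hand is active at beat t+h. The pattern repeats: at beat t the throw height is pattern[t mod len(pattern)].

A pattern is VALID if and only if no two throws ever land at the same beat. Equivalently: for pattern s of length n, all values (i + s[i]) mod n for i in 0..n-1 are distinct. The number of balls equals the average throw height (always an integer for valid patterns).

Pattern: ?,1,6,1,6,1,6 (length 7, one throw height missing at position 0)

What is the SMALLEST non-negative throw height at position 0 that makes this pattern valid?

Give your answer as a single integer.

i=0: s[i]=? (unknown)
i=1: (1 + 1) mod 7 = 2
i=2: (2 + 6) mod 7 = 1
i=3: (3 + 1) mod 7 = 4
i=4: (4 + 6) mod 7 = 3
i=5: (5 + 1) mod 7 = 6
i=6: (6 + 6) mod 7 = 5
Known residues: [1, 2, 3, 4, 5, 6]; need a permutation of 0..6, so missing residue r = 0
Need (0 + s) mod 7 = 0; smallest s = (0 - 0) mod 7 = 0

Answer: 0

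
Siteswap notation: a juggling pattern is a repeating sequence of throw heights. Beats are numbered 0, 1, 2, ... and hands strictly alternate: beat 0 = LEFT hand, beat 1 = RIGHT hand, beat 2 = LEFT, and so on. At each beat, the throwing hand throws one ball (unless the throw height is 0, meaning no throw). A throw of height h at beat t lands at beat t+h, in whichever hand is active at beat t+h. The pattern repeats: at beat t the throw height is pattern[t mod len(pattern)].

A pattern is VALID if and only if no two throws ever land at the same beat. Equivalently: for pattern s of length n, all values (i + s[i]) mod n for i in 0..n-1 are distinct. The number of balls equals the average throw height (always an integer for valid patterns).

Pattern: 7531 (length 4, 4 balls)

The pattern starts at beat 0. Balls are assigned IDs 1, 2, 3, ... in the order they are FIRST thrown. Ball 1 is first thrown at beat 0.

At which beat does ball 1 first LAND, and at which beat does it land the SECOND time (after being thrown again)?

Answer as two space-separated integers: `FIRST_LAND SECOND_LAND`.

Beat 0 (L): throw ball1 h=7 -> lands@7:R; in-air after throw: [b1@7:R]
Beat 1 (R): throw ball2 h=5 -> lands@6:L; in-air after throw: [b2@6:L b1@7:R]
Beat 2 (L): throw ball3 h=3 -> lands@5:R; in-air after throw: [b3@5:R b2@6:L b1@7:R]
Beat 3 (R): throw ball4 h=1 -> lands@4:L; in-air after throw: [b4@4:L b3@5:R b2@6:L b1@7:R]
Beat 4 (L): throw ball4 h=7 -> lands@11:R; in-air after throw: [b3@5:R b2@6:L b1@7:R b4@11:R]
Beat 5 (R): throw ball3 h=5 -> lands@10:L; in-air after throw: [b2@6:L b1@7:R b3@10:L b4@11:R]
Beat 6 (L): throw ball2 h=3 -> lands@9:R; in-air after throw: [b1@7:R b2@9:R b3@10:L b4@11:R]
Beat 7 (R): throw ball1 h=1 -> lands@8:L; in-air after throw: [b1@8:L b2@9:R b3@10:L b4@11:R]
Beat 8 (L): throw ball1 h=7 -> lands@15:R; in-air after throw: [b2@9:R b3@10:L b4@11:R b1@15:R]
Ball 1: thrown@0 h=7 -> first land @7; rethrown@7 h=1 -> second land @8

Answer: 7 8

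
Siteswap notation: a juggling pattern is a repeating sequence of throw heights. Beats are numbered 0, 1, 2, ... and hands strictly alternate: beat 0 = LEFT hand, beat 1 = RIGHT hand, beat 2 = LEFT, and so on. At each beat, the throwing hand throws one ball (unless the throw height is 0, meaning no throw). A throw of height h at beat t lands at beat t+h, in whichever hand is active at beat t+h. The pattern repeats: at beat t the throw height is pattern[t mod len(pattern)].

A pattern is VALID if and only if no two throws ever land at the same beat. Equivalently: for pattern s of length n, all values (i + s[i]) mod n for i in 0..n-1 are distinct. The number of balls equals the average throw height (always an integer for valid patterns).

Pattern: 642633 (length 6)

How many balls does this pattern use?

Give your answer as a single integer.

Pattern = [6, 4, 2, 6, 3, 3], length n = 6
  position 0: throw height = 6, running sum = 6
  position 1: throw height = 4, running sum = 10
  position 2: throw height = 2, running sum = 12
  position 3: throw height = 6, running sum = 18
  position 4: throw height = 3, running sum = 21
  position 5: throw height = 3, running sum = 24
Total sum = 24; balls = sum / n = 24 / 6 = 4

Answer: 4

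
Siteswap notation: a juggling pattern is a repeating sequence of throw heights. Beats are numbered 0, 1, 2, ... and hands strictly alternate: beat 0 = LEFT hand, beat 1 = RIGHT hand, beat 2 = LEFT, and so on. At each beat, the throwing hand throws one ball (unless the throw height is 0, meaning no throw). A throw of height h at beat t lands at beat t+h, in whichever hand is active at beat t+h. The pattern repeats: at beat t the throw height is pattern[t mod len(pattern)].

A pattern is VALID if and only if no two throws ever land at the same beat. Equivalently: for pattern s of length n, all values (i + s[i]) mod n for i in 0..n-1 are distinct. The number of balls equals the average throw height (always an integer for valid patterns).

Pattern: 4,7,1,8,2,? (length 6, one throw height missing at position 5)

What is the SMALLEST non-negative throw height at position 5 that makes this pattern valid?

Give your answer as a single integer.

i=0: (0 + 4) mod 6 = 4
i=1: (1 + 7) mod 6 = 2
i=2: (2 + 1) mod 6 = 3
i=3: (3 + 8) mod 6 = 5
i=4: (4 + 2) mod 6 = 0
i=5: s[i]=? (unknown)
Known residues: [0, 2, 3, 4, 5]; need a permutation of 0..5, so missing residue r = 1
Need (5 + s) mod 6 = 1; smallest s = (1 - 5) mod 6 = 2

Answer: 2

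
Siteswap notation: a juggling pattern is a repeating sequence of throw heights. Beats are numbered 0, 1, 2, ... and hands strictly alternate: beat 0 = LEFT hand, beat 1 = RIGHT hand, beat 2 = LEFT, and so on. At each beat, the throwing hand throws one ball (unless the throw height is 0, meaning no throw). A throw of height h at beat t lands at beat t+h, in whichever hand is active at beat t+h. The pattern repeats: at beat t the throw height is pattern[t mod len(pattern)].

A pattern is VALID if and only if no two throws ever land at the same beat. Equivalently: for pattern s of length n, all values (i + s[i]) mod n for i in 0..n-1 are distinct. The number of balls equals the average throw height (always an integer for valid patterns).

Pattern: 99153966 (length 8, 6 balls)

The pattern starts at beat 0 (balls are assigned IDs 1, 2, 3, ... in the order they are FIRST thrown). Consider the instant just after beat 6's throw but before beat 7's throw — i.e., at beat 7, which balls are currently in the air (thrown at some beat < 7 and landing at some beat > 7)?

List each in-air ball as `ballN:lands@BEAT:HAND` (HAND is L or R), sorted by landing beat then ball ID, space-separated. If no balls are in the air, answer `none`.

Beat 0 (L): throw ball1 h=9 -> lands@9:R; in-air after throw: [b1@9:R]
Beat 1 (R): throw ball2 h=9 -> lands@10:L; in-air after throw: [b1@9:R b2@10:L]
Beat 2 (L): throw ball3 h=1 -> lands@3:R; in-air after throw: [b3@3:R b1@9:R b2@10:L]
Beat 3 (R): throw ball3 h=5 -> lands@8:L; in-air after throw: [b3@8:L b1@9:R b2@10:L]
Beat 4 (L): throw ball4 h=3 -> lands@7:R; in-air after throw: [b4@7:R b3@8:L b1@9:R b2@10:L]
Beat 5 (R): throw ball5 h=9 -> lands@14:L; in-air after throw: [b4@7:R b3@8:L b1@9:R b2@10:L b5@14:L]
Beat 6 (L): throw ball6 h=6 -> lands@12:L; in-air after throw: [b4@7:R b3@8:L b1@9:R b2@10:L b6@12:L b5@14:L]
Beat 7 (R): throw ball4 h=6 -> lands@13:R; in-air after throw: [b3@8:L b1@9:R b2@10:L b6@12:L b4@13:R b5@14:L]

Answer: ball3:lands@8:L ball1:lands@9:R ball2:lands@10:L ball6:lands@12:L ball5:lands@14:L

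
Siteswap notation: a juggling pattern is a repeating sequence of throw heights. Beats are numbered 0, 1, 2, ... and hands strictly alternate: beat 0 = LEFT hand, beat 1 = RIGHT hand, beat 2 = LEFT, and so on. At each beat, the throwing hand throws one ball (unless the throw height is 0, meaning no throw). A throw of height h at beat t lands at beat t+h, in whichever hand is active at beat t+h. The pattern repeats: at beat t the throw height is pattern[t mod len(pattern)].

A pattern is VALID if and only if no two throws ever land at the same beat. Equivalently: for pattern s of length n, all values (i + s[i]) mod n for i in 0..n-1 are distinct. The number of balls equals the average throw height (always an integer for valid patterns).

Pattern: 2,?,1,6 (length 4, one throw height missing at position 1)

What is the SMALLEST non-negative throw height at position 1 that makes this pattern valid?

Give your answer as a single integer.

Answer: 3

Derivation:
i=0: (0 + 2) mod 4 = 2
i=1: s[i]=? (unknown)
i=2: (2 + 1) mod 4 = 3
i=3: (3 + 6) mod 4 = 1
Known residues: [1, 2, 3]; need a permutation of 0..3, so missing residue r = 0
Need (1 + s) mod 4 = 0; smallest s = (0 - 1) mod 4 = 3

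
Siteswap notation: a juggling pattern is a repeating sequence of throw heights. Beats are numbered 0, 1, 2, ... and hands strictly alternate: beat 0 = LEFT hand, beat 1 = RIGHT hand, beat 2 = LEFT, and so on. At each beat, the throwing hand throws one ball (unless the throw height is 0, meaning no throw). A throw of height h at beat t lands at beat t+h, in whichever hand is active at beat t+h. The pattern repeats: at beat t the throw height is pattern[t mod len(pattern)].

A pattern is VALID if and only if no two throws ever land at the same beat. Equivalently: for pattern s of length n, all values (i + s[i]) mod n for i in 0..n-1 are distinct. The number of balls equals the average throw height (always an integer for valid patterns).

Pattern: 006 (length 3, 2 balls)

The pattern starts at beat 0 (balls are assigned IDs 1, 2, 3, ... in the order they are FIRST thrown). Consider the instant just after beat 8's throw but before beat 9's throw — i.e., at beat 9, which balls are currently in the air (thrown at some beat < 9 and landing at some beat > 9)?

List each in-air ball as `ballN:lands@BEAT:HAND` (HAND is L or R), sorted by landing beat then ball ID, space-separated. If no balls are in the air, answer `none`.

Answer: ball2:lands@11:R ball1:lands@14:L

Derivation:
Beat 2 (L): throw ball1 h=6 -> lands@8:L; in-air after throw: [b1@8:L]
Beat 5 (R): throw ball2 h=6 -> lands@11:R; in-air after throw: [b1@8:L b2@11:R]
Beat 8 (L): throw ball1 h=6 -> lands@14:L; in-air after throw: [b2@11:R b1@14:L]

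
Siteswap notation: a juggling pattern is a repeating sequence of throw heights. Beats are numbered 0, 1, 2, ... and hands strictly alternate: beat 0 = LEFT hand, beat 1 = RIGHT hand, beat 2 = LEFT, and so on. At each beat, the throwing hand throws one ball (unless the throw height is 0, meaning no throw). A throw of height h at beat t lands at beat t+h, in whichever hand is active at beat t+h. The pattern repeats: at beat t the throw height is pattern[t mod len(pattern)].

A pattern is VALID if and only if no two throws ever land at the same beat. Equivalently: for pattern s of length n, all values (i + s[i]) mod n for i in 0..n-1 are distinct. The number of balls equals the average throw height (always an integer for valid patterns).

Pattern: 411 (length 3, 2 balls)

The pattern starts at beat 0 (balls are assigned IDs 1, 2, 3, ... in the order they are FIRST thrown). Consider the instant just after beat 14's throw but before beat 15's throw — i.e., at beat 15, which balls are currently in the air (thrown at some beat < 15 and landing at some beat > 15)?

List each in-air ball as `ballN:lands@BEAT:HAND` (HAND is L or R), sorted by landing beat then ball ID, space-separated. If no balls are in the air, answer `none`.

Answer: ball1:lands@16:L

Derivation:
Beat 0 (L): throw ball1 h=4 -> lands@4:L; in-air after throw: [b1@4:L]
Beat 1 (R): throw ball2 h=1 -> lands@2:L; in-air after throw: [b2@2:L b1@4:L]
Beat 2 (L): throw ball2 h=1 -> lands@3:R; in-air after throw: [b2@3:R b1@4:L]
Beat 3 (R): throw ball2 h=4 -> lands@7:R; in-air after throw: [b1@4:L b2@7:R]
Beat 4 (L): throw ball1 h=1 -> lands@5:R; in-air after throw: [b1@5:R b2@7:R]
Beat 5 (R): throw ball1 h=1 -> lands@6:L; in-air after throw: [b1@6:L b2@7:R]
Beat 6 (L): throw ball1 h=4 -> lands@10:L; in-air after throw: [b2@7:R b1@10:L]
Beat 7 (R): throw ball2 h=1 -> lands@8:L; in-air after throw: [b2@8:L b1@10:L]
Beat 8 (L): throw ball2 h=1 -> lands@9:R; in-air after throw: [b2@9:R b1@10:L]
Beat 9 (R): throw ball2 h=4 -> lands@13:R; in-air after throw: [b1@10:L b2@13:R]
Beat 10 (L): throw ball1 h=1 -> lands@11:R; in-air after throw: [b1@11:R b2@13:R]
Beat 11 (R): throw ball1 h=1 -> lands@12:L; in-air after throw: [b1@12:L b2@13:R]
Beat 12 (L): throw ball1 h=4 -> lands@16:L; in-air after throw: [b2@13:R b1@16:L]
Beat 13 (R): throw ball2 h=1 -> lands@14:L; in-air after throw: [b2@14:L b1@16:L]
Beat 14 (L): throw ball2 h=1 -> lands@15:R; in-air after throw: [b2@15:R b1@16:L]
Beat 15 (R): throw ball2 h=4 -> lands@19:R; in-air after throw: [b1@16:L b2@19:R]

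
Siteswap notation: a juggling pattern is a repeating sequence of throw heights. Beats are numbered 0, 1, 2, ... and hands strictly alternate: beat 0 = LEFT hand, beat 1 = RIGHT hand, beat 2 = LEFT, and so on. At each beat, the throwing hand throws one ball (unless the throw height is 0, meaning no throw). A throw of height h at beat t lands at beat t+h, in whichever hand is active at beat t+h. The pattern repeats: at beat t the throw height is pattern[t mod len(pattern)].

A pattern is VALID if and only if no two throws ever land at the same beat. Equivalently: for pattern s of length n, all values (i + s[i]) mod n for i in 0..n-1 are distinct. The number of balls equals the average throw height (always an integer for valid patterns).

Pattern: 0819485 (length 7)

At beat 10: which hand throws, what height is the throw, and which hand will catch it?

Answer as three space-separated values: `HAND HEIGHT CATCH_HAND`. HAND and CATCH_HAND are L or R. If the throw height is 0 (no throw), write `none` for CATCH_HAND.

Answer: L 9 R

Derivation:
Beat 10: 10 mod 2 = 0, so hand = L
Throw height = pattern[10 mod 7] = pattern[3] = 9
Lands at beat 10+9=19, 19 mod 2 = 1, so catch hand = R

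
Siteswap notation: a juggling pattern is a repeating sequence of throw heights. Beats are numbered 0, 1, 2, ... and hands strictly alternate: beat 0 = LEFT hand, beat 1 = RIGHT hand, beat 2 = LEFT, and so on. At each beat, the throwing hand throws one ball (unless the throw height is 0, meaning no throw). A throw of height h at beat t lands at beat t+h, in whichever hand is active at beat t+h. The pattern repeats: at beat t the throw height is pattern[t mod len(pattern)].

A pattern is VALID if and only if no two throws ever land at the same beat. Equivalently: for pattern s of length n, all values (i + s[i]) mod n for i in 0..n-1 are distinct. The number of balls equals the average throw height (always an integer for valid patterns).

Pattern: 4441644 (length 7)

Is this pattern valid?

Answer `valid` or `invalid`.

i=0: (i + s[i]) mod n = (0 + 4) mod 7 = 4
i=1: (i + s[i]) mod n = (1 + 4) mod 7 = 5
i=2: (i + s[i]) mod n = (2 + 4) mod 7 = 6
i=3: (i + s[i]) mod n = (3 + 1) mod 7 = 4
i=4: (i + s[i]) mod n = (4 + 6) mod 7 = 3
i=5: (i + s[i]) mod n = (5 + 4) mod 7 = 2
i=6: (i + s[i]) mod n = (6 + 4) mod 7 = 3
Residues: [4, 5, 6, 4, 3, 2, 3], distinct: False

Answer: invalid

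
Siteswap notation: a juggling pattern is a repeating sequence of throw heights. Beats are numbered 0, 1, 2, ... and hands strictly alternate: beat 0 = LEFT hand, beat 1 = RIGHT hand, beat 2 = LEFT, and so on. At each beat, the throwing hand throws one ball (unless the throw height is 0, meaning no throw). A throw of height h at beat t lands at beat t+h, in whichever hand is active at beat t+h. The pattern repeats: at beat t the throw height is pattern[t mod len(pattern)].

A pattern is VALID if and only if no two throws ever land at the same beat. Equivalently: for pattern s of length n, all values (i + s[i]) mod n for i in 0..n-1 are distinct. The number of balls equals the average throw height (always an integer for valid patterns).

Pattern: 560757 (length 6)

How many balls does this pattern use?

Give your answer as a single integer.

Pattern = [5, 6, 0, 7, 5, 7], length n = 6
  position 0: throw height = 5, running sum = 5
  position 1: throw height = 6, running sum = 11
  position 2: throw height = 0, running sum = 11
  position 3: throw height = 7, running sum = 18
  position 4: throw height = 5, running sum = 23
  position 5: throw height = 7, running sum = 30
Total sum = 30; balls = sum / n = 30 / 6 = 5

Answer: 5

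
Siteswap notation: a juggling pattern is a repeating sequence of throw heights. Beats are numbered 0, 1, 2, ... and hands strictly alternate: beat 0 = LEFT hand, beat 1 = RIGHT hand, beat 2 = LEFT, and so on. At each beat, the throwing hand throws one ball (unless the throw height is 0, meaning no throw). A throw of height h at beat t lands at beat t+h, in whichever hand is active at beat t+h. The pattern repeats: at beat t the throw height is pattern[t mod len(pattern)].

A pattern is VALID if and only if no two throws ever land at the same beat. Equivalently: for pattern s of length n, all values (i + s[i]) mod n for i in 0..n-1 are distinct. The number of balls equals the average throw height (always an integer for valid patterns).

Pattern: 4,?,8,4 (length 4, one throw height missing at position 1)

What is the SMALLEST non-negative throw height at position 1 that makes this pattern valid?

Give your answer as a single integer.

i=0: (0 + 4) mod 4 = 0
i=1: s[i]=? (unknown)
i=2: (2 + 8) mod 4 = 2
i=3: (3 + 4) mod 4 = 3
Known residues: [0, 2, 3]; need a permutation of 0..3, so missing residue r = 1
Need (1 + s) mod 4 = 1; smallest s = (1 - 1) mod 4 = 0

Answer: 0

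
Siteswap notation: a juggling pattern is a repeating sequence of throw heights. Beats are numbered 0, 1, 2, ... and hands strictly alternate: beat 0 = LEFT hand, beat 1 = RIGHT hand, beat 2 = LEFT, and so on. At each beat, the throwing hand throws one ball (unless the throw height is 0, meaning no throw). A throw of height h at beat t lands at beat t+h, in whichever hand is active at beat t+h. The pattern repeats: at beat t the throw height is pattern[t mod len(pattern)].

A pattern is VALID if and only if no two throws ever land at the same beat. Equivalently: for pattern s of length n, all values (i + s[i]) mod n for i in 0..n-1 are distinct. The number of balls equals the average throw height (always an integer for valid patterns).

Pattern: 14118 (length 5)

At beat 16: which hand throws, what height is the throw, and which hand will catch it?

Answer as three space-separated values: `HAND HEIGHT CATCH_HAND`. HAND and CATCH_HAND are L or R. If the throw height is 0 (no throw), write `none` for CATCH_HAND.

Answer: L 4 L

Derivation:
Beat 16: 16 mod 2 = 0, so hand = L
Throw height = pattern[16 mod 5] = pattern[1] = 4
Lands at beat 16+4=20, 20 mod 2 = 0, so catch hand = L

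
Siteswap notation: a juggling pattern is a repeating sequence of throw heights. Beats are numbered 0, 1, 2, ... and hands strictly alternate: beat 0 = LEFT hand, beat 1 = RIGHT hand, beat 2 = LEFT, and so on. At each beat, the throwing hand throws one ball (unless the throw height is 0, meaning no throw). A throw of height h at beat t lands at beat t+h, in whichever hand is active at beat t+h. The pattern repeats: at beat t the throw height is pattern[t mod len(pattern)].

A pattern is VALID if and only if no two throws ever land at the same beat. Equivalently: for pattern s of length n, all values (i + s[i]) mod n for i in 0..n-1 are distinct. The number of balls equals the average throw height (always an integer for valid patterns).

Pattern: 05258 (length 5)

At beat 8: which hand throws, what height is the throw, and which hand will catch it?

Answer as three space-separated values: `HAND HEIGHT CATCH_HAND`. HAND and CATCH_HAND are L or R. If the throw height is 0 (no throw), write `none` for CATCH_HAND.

Beat 8: 8 mod 2 = 0, so hand = L
Throw height = pattern[8 mod 5] = pattern[3] = 5
Lands at beat 8+5=13, 13 mod 2 = 1, so catch hand = R

Answer: L 5 R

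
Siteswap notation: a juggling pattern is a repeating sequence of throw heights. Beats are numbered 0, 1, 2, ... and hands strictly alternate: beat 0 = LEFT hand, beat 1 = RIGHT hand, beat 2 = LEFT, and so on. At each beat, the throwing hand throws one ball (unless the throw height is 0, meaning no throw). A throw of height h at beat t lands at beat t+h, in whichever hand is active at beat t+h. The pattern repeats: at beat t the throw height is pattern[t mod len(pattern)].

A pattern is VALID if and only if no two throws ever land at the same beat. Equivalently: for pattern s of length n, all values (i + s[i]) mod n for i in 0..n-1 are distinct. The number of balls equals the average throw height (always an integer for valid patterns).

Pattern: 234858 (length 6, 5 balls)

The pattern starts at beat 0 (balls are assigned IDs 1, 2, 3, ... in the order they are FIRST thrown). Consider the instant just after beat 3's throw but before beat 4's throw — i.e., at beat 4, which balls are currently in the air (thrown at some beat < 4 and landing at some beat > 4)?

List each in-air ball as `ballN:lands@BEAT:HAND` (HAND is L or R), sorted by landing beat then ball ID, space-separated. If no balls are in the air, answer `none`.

Beat 0 (L): throw ball1 h=2 -> lands@2:L; in-air after throw: [b1@2:L]
Beat 1 (R): throw ball2 h=3 -> lands@4:L; in-air after throw: [b1@2:L b2@4:L]
Beat 2 (L): throw ball1 h=4 -> lands@6:L; in-air after throw: [b2@4:L b1@6:L]
Beat 3 (R): throw ball3 h=8 -> lands@11:R; in-air after throw: [b2@4:L b1@6:L b3@11:R]
Beat 4 (L): throw ball2 h=5 -> lands@9:R; in-air after throw: [b1@6:L b2@9:R b3@11:R]

Answer: ball1:lands@6:L ball3:lands@11:R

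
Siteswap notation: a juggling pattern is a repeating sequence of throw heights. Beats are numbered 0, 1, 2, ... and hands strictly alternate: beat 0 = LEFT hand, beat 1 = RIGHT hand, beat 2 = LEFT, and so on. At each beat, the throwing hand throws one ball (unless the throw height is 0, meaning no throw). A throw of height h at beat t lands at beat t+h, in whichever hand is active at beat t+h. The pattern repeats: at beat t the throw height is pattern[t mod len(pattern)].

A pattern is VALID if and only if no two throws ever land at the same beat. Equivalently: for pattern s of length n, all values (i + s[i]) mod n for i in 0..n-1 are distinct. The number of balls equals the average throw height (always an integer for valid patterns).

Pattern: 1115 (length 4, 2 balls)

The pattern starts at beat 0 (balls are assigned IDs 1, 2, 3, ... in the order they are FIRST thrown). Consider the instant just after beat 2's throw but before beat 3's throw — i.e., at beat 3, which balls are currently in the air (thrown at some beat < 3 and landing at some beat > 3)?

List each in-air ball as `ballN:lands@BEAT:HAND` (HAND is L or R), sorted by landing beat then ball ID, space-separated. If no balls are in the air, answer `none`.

Answer: none

Derivation:
Beat 0 (L): throw ball1 h=1 -> lands@1:R; in-air after throw: [b1@1:R]
Beat 1 (R): throw ball1 h=1 -> lands@2:L; in-air after throw: [b1@2:L]
Beat 2 (L): throw ball1 h=1 -> lands@3:R; in-air after throw: [b1@3:R]
Beat 3 (R): throw ball1 h=5 -> lands@8:L; in-air after throw: [b1@8:L]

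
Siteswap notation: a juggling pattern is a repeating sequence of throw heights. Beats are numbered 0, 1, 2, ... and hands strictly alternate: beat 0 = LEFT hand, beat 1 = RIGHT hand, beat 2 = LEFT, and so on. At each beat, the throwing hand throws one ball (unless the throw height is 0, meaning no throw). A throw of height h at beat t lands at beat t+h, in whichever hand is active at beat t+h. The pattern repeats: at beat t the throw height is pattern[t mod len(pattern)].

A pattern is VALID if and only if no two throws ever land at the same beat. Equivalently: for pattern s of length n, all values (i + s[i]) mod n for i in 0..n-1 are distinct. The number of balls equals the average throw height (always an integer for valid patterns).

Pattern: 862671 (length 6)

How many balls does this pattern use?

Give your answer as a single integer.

Pattern = [8, 6, 2, 6, 7, 1], length n = 6
  position 0: throw height = 8, running sum = 8
  position 1: throw height = 6, running sum = 14
  position 2: throw height = 2, running sum = 16
  position 3: throw height = 6, running sum = 22
  position 4: throw height = 7, running sum = 29
  position 5: throw height = 1, running sum = 30
Total sum = 30; balls = sum / n = 30 / 6 = 5

Answer: 5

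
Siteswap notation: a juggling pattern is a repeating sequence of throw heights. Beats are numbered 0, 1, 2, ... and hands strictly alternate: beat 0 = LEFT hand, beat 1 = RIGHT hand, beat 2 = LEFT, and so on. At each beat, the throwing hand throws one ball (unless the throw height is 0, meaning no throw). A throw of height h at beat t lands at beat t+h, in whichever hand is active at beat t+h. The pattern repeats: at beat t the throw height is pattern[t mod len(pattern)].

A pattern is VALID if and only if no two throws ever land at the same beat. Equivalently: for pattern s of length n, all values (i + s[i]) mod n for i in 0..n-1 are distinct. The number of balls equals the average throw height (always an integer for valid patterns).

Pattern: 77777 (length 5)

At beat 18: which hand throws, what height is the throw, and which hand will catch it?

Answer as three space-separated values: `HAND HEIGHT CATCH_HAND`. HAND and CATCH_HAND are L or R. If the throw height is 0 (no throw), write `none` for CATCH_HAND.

Answer: L 7 R

Derivation:
Beat 18: 18 mod 2 = 0, so hand = L
Throw height = pattern[18 mod 5] = pattern[3] = 7
Lands at beat 18+7=25, 25 mod 2 = 1, so catch hand = R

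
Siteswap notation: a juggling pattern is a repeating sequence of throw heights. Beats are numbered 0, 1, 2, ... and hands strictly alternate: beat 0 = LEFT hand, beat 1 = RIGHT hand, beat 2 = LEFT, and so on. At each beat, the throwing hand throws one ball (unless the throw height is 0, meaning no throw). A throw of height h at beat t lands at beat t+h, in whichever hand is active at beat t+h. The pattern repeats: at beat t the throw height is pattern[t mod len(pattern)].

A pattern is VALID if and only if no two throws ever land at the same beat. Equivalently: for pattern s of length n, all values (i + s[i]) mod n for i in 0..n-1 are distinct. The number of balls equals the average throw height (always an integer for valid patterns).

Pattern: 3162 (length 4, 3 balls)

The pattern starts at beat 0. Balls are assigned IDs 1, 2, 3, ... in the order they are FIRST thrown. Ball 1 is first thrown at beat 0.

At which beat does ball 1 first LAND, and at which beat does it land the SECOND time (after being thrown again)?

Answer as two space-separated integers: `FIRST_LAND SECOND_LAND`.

Beat 0 (L): throw ball1 h=3 -> lands@3:R; in-air after throw: [b1@3:R]
Beat 1 (R): throw ball2 h=1 -> lands@2:L; in-air after throw: [b2@2:L b1@3:R]
Beat 2 (L): throw ball2 h=6 -> lands@8:L; in-air after throw: [b1@3:R b2@8:L]
Beat 3 (R): throw ball1 h=2 -> lands@5:R; in-air after throw: [b1@5:R b2@8:L]
Beat 4 (L): throw ball3 h=3 -> lands@7:R; in-air after throw: [b1@5:R b3@7:R b2@8:L]
Beat 5 (R): throw ball1 h=1 -> lands@6:L; in-air after throw: [b1@6:L b3@7:R b2@8:L]
Ball 1: thrown@0 h=3 -> first land @3; rethrown@3 h=2 -> second land @5

Answer: 3 5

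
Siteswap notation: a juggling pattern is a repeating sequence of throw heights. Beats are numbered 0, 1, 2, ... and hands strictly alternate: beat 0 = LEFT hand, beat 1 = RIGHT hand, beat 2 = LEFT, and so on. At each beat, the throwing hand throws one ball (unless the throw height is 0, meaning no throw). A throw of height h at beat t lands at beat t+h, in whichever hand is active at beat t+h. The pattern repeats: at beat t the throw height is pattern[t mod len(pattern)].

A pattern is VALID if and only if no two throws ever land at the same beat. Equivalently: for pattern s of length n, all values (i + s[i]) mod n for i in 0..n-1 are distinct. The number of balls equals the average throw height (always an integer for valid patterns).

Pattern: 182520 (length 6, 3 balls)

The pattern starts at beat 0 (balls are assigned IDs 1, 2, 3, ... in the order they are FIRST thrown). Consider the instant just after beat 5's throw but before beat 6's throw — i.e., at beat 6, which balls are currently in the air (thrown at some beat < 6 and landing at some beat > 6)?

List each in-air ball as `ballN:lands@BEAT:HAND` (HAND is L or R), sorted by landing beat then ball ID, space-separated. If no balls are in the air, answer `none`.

Answer: ball3:lands@8:L ball1:lands@9:R

Derivation:
Beat 0 (L): throw ball1 h=1 -> lands@1:R; in-air after throw: [b1@1:R]
Beat 1 (R): throw ball1 h=8 -> lands@9:R; in-air after throw: [b1@9:R]
Beat 2 (L): throw ball2 h=2 -> lands@4:L; in-air after throw: [b2@4:L b1@9:R]
Beat 3 (R): throw ball3 h=5 -> lands@8:L; in-air after throw: [b2@4:L b3@8:L b1@9:R]
Beat 4 (L): throw ball2 h=2 -> lands@6:L; in-air after throw: [b2@6:L b3@8:L b1@9:R]
Beat 6 (L): throw ball2 h=1 -> lands@7:R; in-air after throw: [b2@7:R b3@8:L b1@9:R]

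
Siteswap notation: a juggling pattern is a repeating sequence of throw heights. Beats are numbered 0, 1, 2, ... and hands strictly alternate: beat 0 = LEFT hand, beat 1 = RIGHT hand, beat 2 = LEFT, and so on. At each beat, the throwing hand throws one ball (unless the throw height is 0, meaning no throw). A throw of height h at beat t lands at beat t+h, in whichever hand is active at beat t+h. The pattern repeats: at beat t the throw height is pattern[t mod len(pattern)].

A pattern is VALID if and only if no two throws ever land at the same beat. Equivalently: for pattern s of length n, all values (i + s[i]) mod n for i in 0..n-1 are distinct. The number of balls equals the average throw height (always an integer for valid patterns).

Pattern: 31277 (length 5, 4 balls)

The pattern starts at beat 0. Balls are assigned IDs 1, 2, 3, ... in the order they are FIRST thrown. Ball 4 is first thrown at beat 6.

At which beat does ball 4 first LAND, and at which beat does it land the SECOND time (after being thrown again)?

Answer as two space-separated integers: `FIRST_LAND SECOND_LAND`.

Beat 0 (L): throw ball1 h=3 -> lands@3:R; in-air after throw: [b1@3:R]
Beat 1 (R): throw ball2 h=1 -> lands@2:L; in-air after throw: [b2@2:L b1@3:R]
Beat 2 (L): throw ball2 h=2 -> lands@4:L; in-air after throw: [b1@3:R b2@4:L]
Beat 3 (R): throw ball1 h=7 -> lands@10:L; in-air after throw: [b2@4:L b1@10:L]
Beat 4 (L): throw ball2 h=7 -> lands@11:R; in-air after throw: [b1@10:L b2@11:R]
Beat 5 (R): throw ball3 h=3 -> lands@8:L; in-air after throw: [b3@8:L b1@10:L b2@11:R]
Beat 6 (L): throw ball4 h=1 -> lands@7:R; in-air after throw: [b4@7:R b3@8:L b1@10:L b2@11:R]
Beat 7 (R): throw ball4 h=2 -> lands@9:R; in-air after throw: [b3@8:L b4@9:R b1@10:L b2@11:R]
Beat 8 (L): throw ball3 h=7 -> lands@15:R; in-air after throw: [b4@9:R b1@10:L b2@11:R b3@15:R]
Beat 9 (R): throw ball4 h=7 -> lands@16:L; in-air after throw: [b1@10:L b2@11:R b3@15:R b4@16:L]
Ball 4: thrown@6 h=1 -> first land @7; rethrown@7 h=2 -> second land @9

Answer: 7 9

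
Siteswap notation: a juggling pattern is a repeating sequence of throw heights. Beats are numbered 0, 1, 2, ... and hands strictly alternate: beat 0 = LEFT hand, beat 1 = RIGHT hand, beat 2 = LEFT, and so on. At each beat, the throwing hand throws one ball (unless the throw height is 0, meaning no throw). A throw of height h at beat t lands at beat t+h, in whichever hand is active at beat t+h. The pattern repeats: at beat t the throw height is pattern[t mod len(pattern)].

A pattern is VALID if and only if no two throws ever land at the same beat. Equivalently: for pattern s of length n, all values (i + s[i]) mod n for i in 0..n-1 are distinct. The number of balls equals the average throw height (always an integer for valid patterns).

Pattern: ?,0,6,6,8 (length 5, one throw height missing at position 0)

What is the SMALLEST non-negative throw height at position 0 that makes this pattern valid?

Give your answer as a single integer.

Answer: 0

Derivation:
i=0: s[i]=? (unknown)
i=1: (1 + 0) mod 5 = 1
i=2: (2 + 6) mod 5 = 3
i=3: (3 + 6) mod 5 = 4
i=4: (4 + 8) mod 5 = 2
Known residues: [1, 2, 3, 4]; need a permutation of 0..4, so missing residue r = 0
Need (0 + s) mod 5 = 0; smallest s = (0 - 0) mod 5 = 0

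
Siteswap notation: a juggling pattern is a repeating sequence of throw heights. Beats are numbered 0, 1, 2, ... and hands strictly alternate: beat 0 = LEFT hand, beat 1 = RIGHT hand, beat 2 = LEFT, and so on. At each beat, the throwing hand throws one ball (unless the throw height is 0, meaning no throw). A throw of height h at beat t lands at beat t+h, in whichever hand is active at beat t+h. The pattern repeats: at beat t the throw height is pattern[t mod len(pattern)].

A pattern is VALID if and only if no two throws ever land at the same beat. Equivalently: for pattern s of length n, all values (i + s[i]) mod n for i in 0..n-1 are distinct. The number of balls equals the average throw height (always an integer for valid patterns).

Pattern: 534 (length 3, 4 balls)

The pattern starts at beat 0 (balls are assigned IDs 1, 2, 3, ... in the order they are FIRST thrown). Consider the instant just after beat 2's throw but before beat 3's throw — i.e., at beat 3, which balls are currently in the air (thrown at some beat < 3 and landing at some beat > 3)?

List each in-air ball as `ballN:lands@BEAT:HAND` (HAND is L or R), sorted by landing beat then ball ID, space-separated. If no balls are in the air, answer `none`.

Beat 0 (L): throw ball1 h=5 -> lands@5:R; in-air after throw: [b1@5:R]
Beat 1 (R): throw ball2 h=3 -> lands@4:L; in-air after throw: [b2@4:L b1@5:R]
Beat 2 (L): throw ball3 h=4 -> lands@6:L; in-air after throw: [b2@4:L b1@5:R b3@6:L]
Beat 3 (R): throw ball4 h=5 -> lands@8:L; in-air after throw: [b2@4:L b1@5:R b3@6:L b4@8:L]

Answer: ball2:lands@4:L ball1:lands@5:R ball3:lands@6:L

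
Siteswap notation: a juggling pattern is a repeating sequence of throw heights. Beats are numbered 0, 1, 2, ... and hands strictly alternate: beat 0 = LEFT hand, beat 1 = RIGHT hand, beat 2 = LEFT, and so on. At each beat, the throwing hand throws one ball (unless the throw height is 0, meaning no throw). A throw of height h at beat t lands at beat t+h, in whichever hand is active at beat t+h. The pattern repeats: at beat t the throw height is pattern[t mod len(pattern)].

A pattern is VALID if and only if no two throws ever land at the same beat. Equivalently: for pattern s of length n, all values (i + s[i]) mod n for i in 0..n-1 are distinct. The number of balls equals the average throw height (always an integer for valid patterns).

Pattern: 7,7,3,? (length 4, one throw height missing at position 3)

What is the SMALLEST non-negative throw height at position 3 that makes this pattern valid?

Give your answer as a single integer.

Answer: 3

Derivation:
i=0: (0 + 7) mod 4 = 3
i=1: (1 + 7) mod 4 = 0
i=2: (2 + 3) mod 4 = 1
i=3: s[i]=? (unknown)
Known residues: [0, 1, 3]; need a permutation of 0..3, so missing residue r = 2
Need (3 + s) mod 4 = 2; smallest s = (2 - 3) mod 4 = 3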